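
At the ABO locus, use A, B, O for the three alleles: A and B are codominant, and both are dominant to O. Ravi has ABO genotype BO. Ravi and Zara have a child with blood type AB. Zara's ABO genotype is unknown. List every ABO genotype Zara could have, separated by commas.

For each candidate genotype of Zara, check whether crossing it with BO can produce every observed child phenotype.
  AA → possible child types {A, AB} ✓
  AB → possible child types {A, B, AB} ✓
  AO → possible child types {O, A, B, AB} ✓
  BB → possible child types {B} ✗
  BO → possible child types {O, B} ✗
  OO → possible child types {O, B} ✗

AA, AB, AO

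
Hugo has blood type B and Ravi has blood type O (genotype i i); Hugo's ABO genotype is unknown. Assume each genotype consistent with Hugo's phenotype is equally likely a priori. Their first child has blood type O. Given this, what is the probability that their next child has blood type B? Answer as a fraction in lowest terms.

1/2

Possible genotypes: Hugo ∈ {I^B I^B, I^B i}; Ravi ∈ {i i}.
Weight each parental genotype pair by prior × P(type-O child):
  I^B i × i i: posterior weight 1; P(next child type B) = 1/2.
Weighted sum = 1/2.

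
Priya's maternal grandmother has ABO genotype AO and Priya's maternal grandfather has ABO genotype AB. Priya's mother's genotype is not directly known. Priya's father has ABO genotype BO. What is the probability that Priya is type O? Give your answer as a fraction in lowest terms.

1/8

Priya's mother's ABO genotype from AO × AB: 1/4 AA, 1/4 AB, 1/4 AO, 1/4 BO.
Crossing each possibility with the father BO and summing P(type O): 1/4·0 + 1/4·0 + 1/4·1/4 + 1/4·1/4 = 1/8.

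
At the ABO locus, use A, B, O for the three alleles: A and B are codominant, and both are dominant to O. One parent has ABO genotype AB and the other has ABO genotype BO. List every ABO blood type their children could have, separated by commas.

Gametes from AB × BO give offspring ABO genotypes AB, AO, BB, BO, i.e. phenotypes A, B, AB.

A, B, AB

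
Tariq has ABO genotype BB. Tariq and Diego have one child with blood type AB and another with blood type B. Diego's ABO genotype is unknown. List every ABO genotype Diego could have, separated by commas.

AB, AO

For each candidate genotype of Diego, check whether crossing it with BB can produce every observed child phenotype.
  AA → possible child types {AB} ✗
  AB → possible child types {B, AB} ✓
  AO → possible child types {B, AB} ✓
  BB → possible child types {B} ✗
  BO → possible child types {B} ✗
  OO → possible child types {B} ✗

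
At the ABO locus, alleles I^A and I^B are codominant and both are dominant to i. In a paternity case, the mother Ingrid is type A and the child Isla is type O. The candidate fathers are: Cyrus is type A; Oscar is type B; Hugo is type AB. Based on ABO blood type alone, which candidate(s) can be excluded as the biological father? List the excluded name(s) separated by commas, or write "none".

Hugo

A candidate is excluded only if no genotype consistent with his phenotype could produce a type O child with a type A mother.
Hugo (type AB): no genotype consistent with that phenotype can produce a type-O child with a type-A mother.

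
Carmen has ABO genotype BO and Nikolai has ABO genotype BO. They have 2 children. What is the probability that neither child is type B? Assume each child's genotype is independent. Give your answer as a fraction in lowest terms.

ABO cross BO × BO → 1/4 O, 3/4 B.
So P(type B) = 3/4 per child.
P(not type B) = 1/4 for one child; (1/4)^2 = 1/16.

1/16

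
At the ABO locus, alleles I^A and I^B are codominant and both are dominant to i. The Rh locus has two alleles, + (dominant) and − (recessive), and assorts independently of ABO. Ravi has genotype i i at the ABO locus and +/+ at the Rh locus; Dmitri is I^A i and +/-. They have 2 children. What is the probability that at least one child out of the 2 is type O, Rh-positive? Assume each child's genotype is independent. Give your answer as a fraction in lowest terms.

ABO cross i i × I^A i → 1/2 O, 1/2 A.
Rh cross +/+ × +/- → 1 Rh+; so P(type O, Rh-positive) = 1/2 × 1 = 1/2 per child.
P(none) = (1/2)^2 = 1/4; P(at least one) = 1 − 1/4 = 3/4.

3/4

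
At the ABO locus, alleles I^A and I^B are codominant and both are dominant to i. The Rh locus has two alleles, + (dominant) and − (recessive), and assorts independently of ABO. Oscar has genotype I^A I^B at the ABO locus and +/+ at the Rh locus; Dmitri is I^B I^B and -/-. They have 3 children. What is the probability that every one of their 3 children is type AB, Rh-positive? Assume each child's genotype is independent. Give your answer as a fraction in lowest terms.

1/8

ABO cross I^A I^B × I^B I^B → 1/2 B, 1/2 AB.
Rh cross +/+ × -/- → 1 Rh+; so P(type AB, Rh-positive) = 1/2 × 1 = 1/2 per child.
All 3 independent: (1/2)^3 = 1/8.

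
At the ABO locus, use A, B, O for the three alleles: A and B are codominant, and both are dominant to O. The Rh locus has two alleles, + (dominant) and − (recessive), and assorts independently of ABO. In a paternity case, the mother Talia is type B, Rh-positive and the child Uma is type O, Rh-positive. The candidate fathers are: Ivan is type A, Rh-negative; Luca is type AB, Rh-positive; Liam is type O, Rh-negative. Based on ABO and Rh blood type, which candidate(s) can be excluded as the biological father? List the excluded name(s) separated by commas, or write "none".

A candidate is excluded only if no genotype consistent with his phenotype could produce a type O, Rh-positive child with a type B, Rh-positive mother.
Luca (type AB, Rh+): no genotype consistent with that phenotype can produce a type-O Rh+ child with a type-B mother.

Luca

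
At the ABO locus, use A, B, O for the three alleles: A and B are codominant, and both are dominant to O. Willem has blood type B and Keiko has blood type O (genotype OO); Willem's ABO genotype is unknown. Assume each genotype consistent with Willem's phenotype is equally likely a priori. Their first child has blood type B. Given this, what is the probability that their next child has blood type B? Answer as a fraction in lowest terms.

Possible genotypes: Willem ∈ {BB, BO}; Keiko ∈ {OO}.
Weight each parental genotype pair by prior × P(type-B child):
  BB × OO: posterior weight 2/3; P(next child type B) = 1.
  BO × OO: posterior weight 1/3; P(next child type B) = 1/2.
Weighted sum = 5/6.

5/6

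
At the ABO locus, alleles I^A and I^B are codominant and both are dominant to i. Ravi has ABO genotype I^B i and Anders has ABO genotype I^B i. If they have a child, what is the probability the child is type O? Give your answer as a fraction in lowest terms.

ABO cross I^B i × I^B i → offspring phenotypes: 1/4 O, 3/4 B.
So P(type O) = 1/4.

1/4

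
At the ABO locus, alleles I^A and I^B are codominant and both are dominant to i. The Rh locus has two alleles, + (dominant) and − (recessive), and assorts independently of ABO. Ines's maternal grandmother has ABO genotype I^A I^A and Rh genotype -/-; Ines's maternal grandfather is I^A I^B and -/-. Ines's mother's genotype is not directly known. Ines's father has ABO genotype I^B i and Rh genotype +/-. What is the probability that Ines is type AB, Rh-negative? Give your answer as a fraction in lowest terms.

3/16

Ines's mother's ABO genotype from I^A I^A × I^A I^B: 1/2 I^A I^A, 1/2 I^A I^B.
Crossing each possibility with the father I^B i and summing P(type AB): 1/2·1/2 + 1/2·1/4 = 3/8.
Similarly for Rh via the mother's Rh distribution: P(Rh-) = 1/2.
Independent loci: 3/8 × 1/2 = 3/16.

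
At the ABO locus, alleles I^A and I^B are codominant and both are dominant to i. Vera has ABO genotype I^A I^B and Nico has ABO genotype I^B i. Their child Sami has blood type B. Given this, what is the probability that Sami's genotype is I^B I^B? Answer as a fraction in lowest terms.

Cross I^A I^B × I^B i → 1/4 I^A I^B, 1/4 I^A i, 1/4 I^B I^B, 1/4 I^B i.
Type-B genotypes among offspring: I^B I^B (1/4), I^B i (1/4); total 1/2.
P(I^B I^B | type B) = (1/4) / (1/2) = 1/2.

1/2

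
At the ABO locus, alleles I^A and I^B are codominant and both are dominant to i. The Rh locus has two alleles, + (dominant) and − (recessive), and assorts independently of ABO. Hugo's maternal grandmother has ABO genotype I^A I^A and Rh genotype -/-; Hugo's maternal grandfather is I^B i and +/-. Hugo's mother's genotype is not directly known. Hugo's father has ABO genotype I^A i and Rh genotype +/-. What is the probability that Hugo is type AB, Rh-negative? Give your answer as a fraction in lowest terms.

Hugo's mother's ABO genotype from I^A I^A × I^B i: 1/2 I^A I^B, 1/2 I^A i.
Crossing each possibility with the father I^A i and summing P(type AB): 1/2·1/4 + 1/2·0 = 1/8.
Similarly for Rh via the mother's Rh distribution: P(Rh-) = 3/8.
Independent loci: 1/8 × 3/8 = 3/64.

3/64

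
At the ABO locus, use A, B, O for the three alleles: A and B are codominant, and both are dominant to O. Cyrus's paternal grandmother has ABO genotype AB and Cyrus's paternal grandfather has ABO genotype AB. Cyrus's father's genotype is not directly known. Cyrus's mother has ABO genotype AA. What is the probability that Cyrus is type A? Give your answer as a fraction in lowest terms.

Cyrus's father's ABO genotype from AB × AB: 1/4 AA, 1/2 AB, 1/4 BB.
Crossing each possibility with the mother AA and summing P(type A): 1/4·1 + 1/2·1/2 + 1/4·0 = 1/2.

1/2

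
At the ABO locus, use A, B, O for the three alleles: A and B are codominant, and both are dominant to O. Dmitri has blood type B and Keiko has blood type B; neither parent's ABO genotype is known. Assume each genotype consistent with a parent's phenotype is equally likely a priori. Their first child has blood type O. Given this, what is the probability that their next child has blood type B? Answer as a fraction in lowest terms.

Possible genotypes: Dmitri ∈ {BB, BO}; Keiko ∈ {BB, BO}.
Weight each parental genotype pair by prior × P(type-O child):
  BO × BO: posterior weight 1; P(next child type B) = 3/4.
Weighted sum = 3/4.

3/4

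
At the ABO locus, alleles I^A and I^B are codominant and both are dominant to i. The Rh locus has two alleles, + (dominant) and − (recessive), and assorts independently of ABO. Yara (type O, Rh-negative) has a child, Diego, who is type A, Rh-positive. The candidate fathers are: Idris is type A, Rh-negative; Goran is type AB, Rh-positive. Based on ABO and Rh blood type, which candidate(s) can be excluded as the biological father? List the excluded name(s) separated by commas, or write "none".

A candidate is excluded only if no genotype consistent with his phenotype could produce a type A, Rh-positive child with a type O, Rh-negative mother.
Idris (type A, Rh-): no genotype consistent with that phenotype can produce a type-A Rh+ child with a type-O mother.

Idris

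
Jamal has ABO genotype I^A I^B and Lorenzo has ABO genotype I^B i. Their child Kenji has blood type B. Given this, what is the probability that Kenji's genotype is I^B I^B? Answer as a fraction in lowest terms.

Cross I^A I^B × I^B i → 1/4 I^A I^B, 1/4 I^A i, 1/4 I^B I^B, 1/4 I^B i.
Type-B genotypes among offspring: I^B I^B (1/4), I^B i (1/4); total 1/2.
P(I^B I^B | type B) = (1/4) / (1/2) = 1/2.

1/2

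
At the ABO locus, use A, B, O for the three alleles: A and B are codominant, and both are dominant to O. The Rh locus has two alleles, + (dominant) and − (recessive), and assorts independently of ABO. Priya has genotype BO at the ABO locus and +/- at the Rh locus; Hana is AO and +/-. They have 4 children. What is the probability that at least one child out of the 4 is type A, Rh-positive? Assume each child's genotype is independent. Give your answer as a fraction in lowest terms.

36975/65536

ABO cross BO × AO → 1/4 O, 1/4 A, 1/4 B, 1/4 AB.
Rh cross +/- × +/- → 3/4 Rh+, 1/4 Rh-; so P(type A, Rh-positive) = 1/4 × 3/4 = 3/16 per child.
P(none) = (13/16)^4 = 28561/65536; P(at least one) = 1 − 28561/65536 = 36975/65536.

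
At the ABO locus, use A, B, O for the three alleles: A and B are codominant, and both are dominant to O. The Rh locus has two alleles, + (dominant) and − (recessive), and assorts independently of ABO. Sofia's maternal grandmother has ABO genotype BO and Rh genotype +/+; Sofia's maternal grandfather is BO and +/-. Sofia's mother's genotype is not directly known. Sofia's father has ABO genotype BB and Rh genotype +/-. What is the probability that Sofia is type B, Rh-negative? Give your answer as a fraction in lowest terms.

1/8

Sofia's mother's ABO genotype from BO × BO: 1/4 BB, 1/2 BO, 1/4 OO.
Crossing each possibility with the father BB and summing P(type B): 1/4·1 + 1/2·1 + 1/4·1 = 1.
Similarly for Rh via the mother's Rh distribution: P(Rh-) = 1/8.
Independent loci: 1 × 1/8 = 1/8.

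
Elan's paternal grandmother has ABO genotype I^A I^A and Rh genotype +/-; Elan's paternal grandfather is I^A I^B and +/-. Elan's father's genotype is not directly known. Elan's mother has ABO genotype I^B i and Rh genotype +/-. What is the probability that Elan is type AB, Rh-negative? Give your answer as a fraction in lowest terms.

Elan's father's ABO genotype from I^A I^A × I^A I^B: 1/2 I^A I^A, 1/2 I^A I^B.
Crossing each possibility with the mother I^B i and summing P(type AB): 1/2·1/2 + 1/2·1/4 = 3/8.
Similarly for Rh via the father's Rh distribution: P(Rh-) = 1/4.
Independent loci: 3/8 × 1/4 = 3/32.

3/32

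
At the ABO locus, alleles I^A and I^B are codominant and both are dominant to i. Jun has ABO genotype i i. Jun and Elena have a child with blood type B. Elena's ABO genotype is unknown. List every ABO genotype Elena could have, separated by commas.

For each candidate genotype of Elena, check whether crossing it with i i can produce every observed child phenotype.
  I^A I^A → possible child types {A} ✗
  I^A I^B → possible child types {A, B} ✓
  I^A i → possible child types {O, A} ✗
  I^B I^B → possible child types {B} ✓
  I^B i → possible child types {O, B} ✓
  i i → possible child types {O} ✗

I^A I^B, I^B I^B, I^B i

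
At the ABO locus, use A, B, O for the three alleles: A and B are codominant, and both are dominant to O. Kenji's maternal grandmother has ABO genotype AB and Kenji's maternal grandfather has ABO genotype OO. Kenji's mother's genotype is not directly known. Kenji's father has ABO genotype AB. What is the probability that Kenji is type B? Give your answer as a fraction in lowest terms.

3/8

Kenji's mother's ABO genotype from AB × OO: 1/2 AO, 1/2 BO.
Crossing each possibility with the father AB and summing P(type B): 1/2·1/4 + 1/2·1/2 = 3/8.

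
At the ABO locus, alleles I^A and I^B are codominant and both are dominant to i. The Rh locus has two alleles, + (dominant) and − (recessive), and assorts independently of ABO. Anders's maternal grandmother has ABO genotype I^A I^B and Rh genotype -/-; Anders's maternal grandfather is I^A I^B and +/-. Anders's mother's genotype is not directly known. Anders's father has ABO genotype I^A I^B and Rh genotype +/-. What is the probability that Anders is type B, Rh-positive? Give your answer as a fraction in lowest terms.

Anders's mother's ABO genotype from I^A I^B × I^A I^B: 1/4 I^A I^A, 1/2 I^A I^B, 1/4 I^B I^B.
Crossing each possibility with the father I^A I^B and summing P(type B): 1/4·0 + 1/2·1/4 + 1/4·1/2 = 1/4.
Similarly for Rh via the mother's Rh distribution: P(Rh+) = 5/8.
Independent loci: 1/4 × 5/8 = 5/32.

5/32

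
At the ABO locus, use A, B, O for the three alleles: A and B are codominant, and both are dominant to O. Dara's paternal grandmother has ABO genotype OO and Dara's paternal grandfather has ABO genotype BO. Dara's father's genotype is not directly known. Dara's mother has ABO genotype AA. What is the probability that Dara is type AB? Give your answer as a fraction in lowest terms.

Dara's father's ABO genotype from OO × BO: 1/2 BO, 1/2 OO.
Crossing each possibility with the mother AA and summing P(type AB): 1/2·1/2 + 1/2·0 = 1/4.

1/4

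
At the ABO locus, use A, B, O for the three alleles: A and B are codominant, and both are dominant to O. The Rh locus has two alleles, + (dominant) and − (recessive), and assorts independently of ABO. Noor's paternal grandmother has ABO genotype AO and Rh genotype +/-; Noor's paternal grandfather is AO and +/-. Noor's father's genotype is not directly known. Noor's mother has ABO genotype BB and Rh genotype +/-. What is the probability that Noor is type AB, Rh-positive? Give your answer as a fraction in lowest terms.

3/8

Noor's father's ABO genotype from AO × AO: 1/4 AA, 1/2 AO, 1/4 OO.
Crossing each possibility with the mother BB and summing P(type AB): 1/4·1 + 1/2·1/2 + 1/4·0 = 1/2.
Similarly for Rh via the father's Rh distribution: P(Rh+) = 3/4.
Independent loci: 1/2 × 3/4 = 3/8.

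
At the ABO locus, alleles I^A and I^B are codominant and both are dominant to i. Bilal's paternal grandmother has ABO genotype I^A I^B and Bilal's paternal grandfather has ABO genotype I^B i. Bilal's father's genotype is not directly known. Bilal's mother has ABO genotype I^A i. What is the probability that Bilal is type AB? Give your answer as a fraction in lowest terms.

Bilal's father's ABO genotype from I^A I^B × I^B i: 1/4 I^A I^B, 1/4 I^A i, 1/4 I^B I^B, 1/4 I^B i.
Crossing each possibility with the mother I^A i and summing P(type AB): 1/4·1/4 + 1/4·0 + 1/4·1/2 + 1/4·1/4 = 1/4.

1/4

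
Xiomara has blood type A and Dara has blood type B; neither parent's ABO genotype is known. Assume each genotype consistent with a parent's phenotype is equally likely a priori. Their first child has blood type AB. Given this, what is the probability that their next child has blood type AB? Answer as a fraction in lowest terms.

Possible genotypes: Xiomara ∈ {AA, AO}; Dara ∈ {BB, BO}.
Weight each parental genotype pair by prior × P(type-AB child):
  AA × BB: posterior weight 4/9; P(next child type AB) = 1.
  AA × BO: posterior weight 2/9; P(next child type AB) = 1/2.
  AO × BB: posterior weight 2/9; P(next child type AB) = 1/2.
  AO × BO: posterior weight 1/9; P(next child type AB) = 1/4.
Weighted sum = 25/36.

25/36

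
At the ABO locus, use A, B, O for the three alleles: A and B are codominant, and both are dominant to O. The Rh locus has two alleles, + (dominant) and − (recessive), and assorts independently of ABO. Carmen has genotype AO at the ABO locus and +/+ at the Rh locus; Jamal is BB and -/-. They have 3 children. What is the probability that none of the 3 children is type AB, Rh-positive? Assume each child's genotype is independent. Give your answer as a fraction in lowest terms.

1/8

ABO cross AO × BB → 1/2 B, 1/2 AB.
Rh cross +/+ × -/- → 1 Rh+; so P(type AB, Rh-positive) = 1/2 × 1 = 1/2 per child.
P(not type AB, Rh-positive) = 1/2 for one child; (1/2)^3 = 1/8.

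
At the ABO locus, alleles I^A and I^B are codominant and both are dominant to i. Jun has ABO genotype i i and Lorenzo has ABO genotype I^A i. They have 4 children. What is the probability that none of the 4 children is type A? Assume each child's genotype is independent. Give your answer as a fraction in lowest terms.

ABO cross i i × I^A i → 1/2 O, 1/2 A.
So P(type A) = 1/2 per child.
P(not type A) = 1/2 for one child; (1/2)^4 = 1/16.

1/16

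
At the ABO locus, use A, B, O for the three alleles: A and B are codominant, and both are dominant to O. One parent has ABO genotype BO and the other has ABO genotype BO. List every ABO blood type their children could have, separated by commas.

Gametes from BO × BO give offspring ABO genotypes BB, BO, OO, i.e. phenotypes O, B.

O, B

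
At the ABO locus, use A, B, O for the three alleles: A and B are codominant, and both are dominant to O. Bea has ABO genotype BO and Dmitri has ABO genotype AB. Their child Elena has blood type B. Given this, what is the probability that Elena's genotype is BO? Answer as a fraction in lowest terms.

Cross BO × AB → 1/4 AB, 1/4 AO, 1/4 BB, 1/4 BO.
Type-B genotypes among offspring: BB (1/4), BO (1/4); total 1/2.
P(BO | type B) = (1/4) / (1/2) = 1/2.

1/2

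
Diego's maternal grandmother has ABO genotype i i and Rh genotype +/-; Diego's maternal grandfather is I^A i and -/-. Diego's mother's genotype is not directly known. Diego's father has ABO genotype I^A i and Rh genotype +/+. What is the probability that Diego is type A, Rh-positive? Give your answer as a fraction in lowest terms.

Diego's mother's ABO genotype from i i × I^A i: 1/2 I^A i, 1/2 i i.
Crossing each possibility with the father I^A i and summing P(type A): 1/2·3/4 + 1/2·1/2 = 5/8.
Similarly for Rh via the mother's Rh distribution: P(Rh+) = 1.
Independent loci: 5/8 × 1 = 5/8.

5/8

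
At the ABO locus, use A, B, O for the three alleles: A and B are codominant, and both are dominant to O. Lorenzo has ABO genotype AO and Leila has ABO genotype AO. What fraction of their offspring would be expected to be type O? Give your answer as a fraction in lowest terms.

1/4

ABO cross AO × AO → offspring phenotypes: 1/4 O, 3/4 A.
So P(type O) = 1/4.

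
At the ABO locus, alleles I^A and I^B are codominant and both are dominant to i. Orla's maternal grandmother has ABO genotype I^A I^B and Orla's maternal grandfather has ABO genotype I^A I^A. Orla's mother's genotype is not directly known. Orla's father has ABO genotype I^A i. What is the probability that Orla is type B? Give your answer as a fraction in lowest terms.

1/8

Orla's mother's ABO genotype from I^A I^B × I^A I^A: 1/2 I^A I^A, 1/2 I^A I^B.
Crossing each possibility with the father I^A i and summing P(type B): 1/2·0 + 1/2·1/4 = 1/8.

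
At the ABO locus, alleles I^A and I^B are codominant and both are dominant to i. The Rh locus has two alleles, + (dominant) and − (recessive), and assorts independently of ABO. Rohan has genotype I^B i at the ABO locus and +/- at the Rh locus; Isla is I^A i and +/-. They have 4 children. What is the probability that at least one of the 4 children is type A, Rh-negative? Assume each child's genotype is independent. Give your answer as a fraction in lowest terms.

ABO cross I^B i × I^A i → 1/4 O, 1/4 A, 1/4 B, 1/4 AB.
Rh cross +/- × +/- → 3/4 Rh+, 1/4 Rh-; so P(type A, Rh-negative) = 1/4 × 1/4 = 1/16 per child.
P(none) = (15/16)^4 = 50625/65536; P(at least one) = 1 − 50625/65536 = 14911/65536.

14911/65536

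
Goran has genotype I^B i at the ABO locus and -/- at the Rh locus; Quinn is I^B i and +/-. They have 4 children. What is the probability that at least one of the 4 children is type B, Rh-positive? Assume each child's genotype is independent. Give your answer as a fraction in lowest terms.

3471/4096

ABO cross I^B i × I^B i → 1/4 O, 3/4 B.
Rh cross -/- × +/- → 1/2 Rh+, 1/2 Rh-; so P(type B, Rh-positive) = 3/4 × 1/2 = 3/8 per child.
P(none) = (5/8)^4 = 625/4096; P(at least one) = 1 − 625/4096 = 3471/4096.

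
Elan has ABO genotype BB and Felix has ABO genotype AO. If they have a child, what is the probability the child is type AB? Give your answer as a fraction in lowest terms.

ABO cross BB × AO → offspring phenotypes: 1/2 B, 1/2 AB.
So P(type AB) = 1/2.

1/2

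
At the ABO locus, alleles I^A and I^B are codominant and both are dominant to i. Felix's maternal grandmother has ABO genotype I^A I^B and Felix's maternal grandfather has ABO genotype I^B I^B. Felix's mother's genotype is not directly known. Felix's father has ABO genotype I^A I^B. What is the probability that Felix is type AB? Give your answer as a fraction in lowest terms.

1/2

Felix's mother's ABO genotype from I^A I^B × I^B I^B: 1/2 I^A I^B, 1/2 I^B I^B.
Crossing each possibility with the father I^A I^B and summing P(type AB): 1/2·1/2 + 1/2·1/2 = 1/2.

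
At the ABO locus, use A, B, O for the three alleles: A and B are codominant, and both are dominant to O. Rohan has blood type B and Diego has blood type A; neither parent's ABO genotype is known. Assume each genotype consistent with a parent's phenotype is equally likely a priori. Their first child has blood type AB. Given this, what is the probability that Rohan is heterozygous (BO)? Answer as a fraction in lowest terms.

1/3

Possible genotypes: Rohan ∈ {BB, BO}; Diego ∈ {AA, AO}.
Weight each parental genotype pair by prior × P(type-AB child):
  BB × AA: posterior weight 4/9.
  BB × AO: posterior weight 2/9.
  BO × AA: posterior weight 2/9.
  BO × AO: posterior weight 1/9.
Sum the posterior weight over pairs where Rohan is BO: 1/3.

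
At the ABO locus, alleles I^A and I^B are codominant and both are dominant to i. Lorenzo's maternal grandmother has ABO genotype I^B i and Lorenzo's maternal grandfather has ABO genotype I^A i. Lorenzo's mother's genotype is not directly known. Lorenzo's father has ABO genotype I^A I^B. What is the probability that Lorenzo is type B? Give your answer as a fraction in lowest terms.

Lorenzo's mother's ABO genotype from I^B i × I^A i: 1/4 I^A I^B, 1/4 I^A i, 1/4 I^B i, 1/4 i i.
Crossing each possibility with the father I^A I^B and summing P(type B): 1/4·1/4 + 1/4·1/4 + 1/4·1/2 + 1/4·1/2 = 3/8.

3/8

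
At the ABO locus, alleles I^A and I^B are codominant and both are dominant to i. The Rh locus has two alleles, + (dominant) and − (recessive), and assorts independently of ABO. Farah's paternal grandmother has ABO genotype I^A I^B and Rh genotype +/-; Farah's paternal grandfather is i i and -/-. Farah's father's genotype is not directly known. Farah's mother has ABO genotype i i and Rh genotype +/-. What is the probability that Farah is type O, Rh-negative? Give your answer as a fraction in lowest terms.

3/16

Farah's father's ABO genotype from I^A I^B × i i: 1/2 I^A i, 1/2 I^B i.
Crossing each possibility with the mother i i and summing P(type O): 1/2·1/2 + 1/2·1/2 = 1/2.
Similarly for Rh via the father's Rh distribution: P(Rh-) = 3/8.
Independent loci: 1/2 × 3/8 = 3/16.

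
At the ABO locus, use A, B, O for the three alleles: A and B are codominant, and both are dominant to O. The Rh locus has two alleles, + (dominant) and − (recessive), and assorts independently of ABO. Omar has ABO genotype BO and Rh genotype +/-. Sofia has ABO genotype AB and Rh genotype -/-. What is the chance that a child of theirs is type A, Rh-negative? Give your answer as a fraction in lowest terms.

ABO cross BO × AB → offspring phenotypes: 1/4 A, 1/2 B, 1/4 AB.
Rh cross +/- × -/- → 1/2 Rh+, 1/2 Rh-.
Independent loci: P(type A, Rh-negative) = 1/4 × 1/2 = 1/8.

1/8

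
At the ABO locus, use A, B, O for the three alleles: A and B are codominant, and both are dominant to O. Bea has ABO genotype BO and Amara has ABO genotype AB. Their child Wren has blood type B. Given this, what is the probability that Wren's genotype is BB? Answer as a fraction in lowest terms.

1/2

Cross BO × AB → 1/4 AB, 1/4 AO, 1/4 BB, 1/4 BO.
Type-B genotypes among offspring: BB (1/4), BO (1/4); total 1/2.
P(BB | type B) = (1/4) / (1/2) = 1/2.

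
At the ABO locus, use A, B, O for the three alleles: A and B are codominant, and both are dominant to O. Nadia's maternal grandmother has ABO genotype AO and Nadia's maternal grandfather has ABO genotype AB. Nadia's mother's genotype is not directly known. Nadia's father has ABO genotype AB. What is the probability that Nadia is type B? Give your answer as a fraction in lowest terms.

Nadia's mother's ABO genotype from AO × AB: 1/4 AA, 1/4 AB, 1/4 AO, 1/4 BO.
Crossing each possibility with the father AB and summing P(type B): 1/4·0 + 1/4·1/4 + 1/4·1/4 + 1/4·1/2 = 1/4.

1/4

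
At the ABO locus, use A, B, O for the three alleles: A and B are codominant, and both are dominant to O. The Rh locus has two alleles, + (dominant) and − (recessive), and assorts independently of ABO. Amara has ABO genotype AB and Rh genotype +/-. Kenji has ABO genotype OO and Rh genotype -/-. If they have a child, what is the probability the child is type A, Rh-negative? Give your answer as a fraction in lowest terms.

1/4

ABO cross AB × OO → offspring phenotypes: 1/2 A, 1/2 B.
Rh cross +/- × -/- → 1/2 Rh+, 1/2 Rh-.
Independent loci: P(type A, Rh-negative) = 1/2 × 1/2 = 1/4.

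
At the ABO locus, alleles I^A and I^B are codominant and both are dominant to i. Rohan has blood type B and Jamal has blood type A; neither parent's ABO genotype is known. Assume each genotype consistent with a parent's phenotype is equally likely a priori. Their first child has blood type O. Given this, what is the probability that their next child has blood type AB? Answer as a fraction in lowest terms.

Possible genotypes: Rohan ∈ {I^B I^B, I^B i}; Jamal ∈ {I^A I^A, I^A i}.
Weight each parental genotype pair by prior × P(type-O child):
  I^B i × I^A i: posterior weight 1; P(next child type AB) = 1/4.
Weighted sum = 1/4.

1/4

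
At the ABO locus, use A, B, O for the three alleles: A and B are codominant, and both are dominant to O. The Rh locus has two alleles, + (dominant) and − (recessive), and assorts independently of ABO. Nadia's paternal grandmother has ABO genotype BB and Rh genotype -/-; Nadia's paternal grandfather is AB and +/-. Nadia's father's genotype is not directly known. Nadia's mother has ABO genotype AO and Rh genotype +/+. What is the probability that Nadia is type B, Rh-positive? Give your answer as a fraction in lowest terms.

Nadia's father's ABO genotype from BB × AB: 1/2 AB, 1/2 BB.
Crossing each possibility with the mother AO and summing P(type B): 1/2·1/4 + 1/2·1/2 = 3/8.
Similarly for Rh via the father's Rh distribution: P(Rh+) = 1.
Independent loci: 3/8 × 1 = 3/8.

3/8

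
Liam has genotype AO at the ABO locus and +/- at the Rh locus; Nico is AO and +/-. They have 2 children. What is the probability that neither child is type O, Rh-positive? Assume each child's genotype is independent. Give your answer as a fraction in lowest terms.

169/256

ABO cross AO × AO → 1/4 O, 3/4 A.
Rh cross +/- × +/- → 3/4 Rh+, 1/4 Rh-; so P(type O, Rh-positive) = 1/4 × 3/4 = 3/16 per child.
P(not type O, Rh-positive) = 13/16 for one child; (13/16)^2 = 169/256.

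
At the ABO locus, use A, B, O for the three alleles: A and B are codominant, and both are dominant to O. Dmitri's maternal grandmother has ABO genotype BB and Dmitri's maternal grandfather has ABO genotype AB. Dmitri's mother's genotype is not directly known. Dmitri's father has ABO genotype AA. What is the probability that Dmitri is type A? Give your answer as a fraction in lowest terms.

1/4

Dmitri's mother's ABO genotype from BB × AB: 1/2 AB, 1/2 BB.
Crossing each possibility with the father AA and summing P(type A): 1/2·1/2 + 1/2·0 = 1/4.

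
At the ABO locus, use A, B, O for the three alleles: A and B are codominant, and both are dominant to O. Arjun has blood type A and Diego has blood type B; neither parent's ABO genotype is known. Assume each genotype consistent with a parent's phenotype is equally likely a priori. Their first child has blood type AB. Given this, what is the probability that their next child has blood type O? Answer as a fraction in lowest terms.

Possible genotypes: Arjun ∈ {AA, AO}; Diego ∈ {BB, BO}.
Weight each parental genotype pair by prior × P(type-AB child):
  AA × BB: posterior weight 4/9; P(next child type O) = 0.
  AA × BO: posterior weight 2/9; P(next child type O) = 0.
  AO × BB: posterior weight 2/9; P(next child type O) = 0.
  AO × BO: posterior weight 1/9; P(next child type O) = 1/4.
Weighted sum = 1/36.

1/36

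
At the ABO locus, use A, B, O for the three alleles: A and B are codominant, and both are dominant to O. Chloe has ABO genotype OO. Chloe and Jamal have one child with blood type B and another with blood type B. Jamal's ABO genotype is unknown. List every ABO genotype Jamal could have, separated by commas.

AB, BB, BO

For each candidate genotype of Jamal, check whether crossing it with OO can produce every observed child phenotype.
  AA → possible child types {A} ✗
  AB → possible child types {A, B} ✓
  AO → possible child types {O, A} ✗
  BB → possible child types {B} ✓
  BO → possible child types {O, B} ✓
  OO → possible child types {O} ✗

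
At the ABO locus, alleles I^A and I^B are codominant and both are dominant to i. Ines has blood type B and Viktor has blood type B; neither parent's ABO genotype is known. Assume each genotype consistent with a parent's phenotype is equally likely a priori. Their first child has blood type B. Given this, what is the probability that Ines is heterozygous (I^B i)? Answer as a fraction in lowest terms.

Possible genotypes: Ines ∈ {I^B I^B, I^B i}; Viktor ∈ {I^B I^B, I^B i}.
Weight each parental genotype pair by prior × P(type-B child):
  I^B I^B × I^B I^B: posterior weight 4/15.
  I^B I^B × I^B i: posterior weight 4/15.
  I^B i × I^B I^B: posterior weight 4/15.
  I^B i × I^B i: posterior weight 1/5.
Sum the posterior weight over pairs where Ines is I^B i: 7/15.

7/15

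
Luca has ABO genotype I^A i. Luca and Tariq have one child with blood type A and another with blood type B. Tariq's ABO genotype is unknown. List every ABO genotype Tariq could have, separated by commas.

I^A I^B, I^B i

For each candidate genotype of Tariq, check whether crossing it with I^A i can produce every observed child phenotype.
  I^A I^A → possible child types {A} ✗
  I^A I^B → possible child types {A, B, AB} ✓
  I^A i → possible child types {O, A} ✗
  I^B I^B → possible child types {B, AB} ✗
  I^B i → possible child types {O, A, B, AB} ✓
  i i → possible child types {O, A} ✗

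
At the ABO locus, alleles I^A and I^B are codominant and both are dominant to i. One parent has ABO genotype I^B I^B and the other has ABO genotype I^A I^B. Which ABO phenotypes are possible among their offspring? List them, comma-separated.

Gametes from I^B I^B × I^A I^B give offspring ABO genotypes I^A I^B, I^B I^B, i.e. phenotypes B, AB.

B, AB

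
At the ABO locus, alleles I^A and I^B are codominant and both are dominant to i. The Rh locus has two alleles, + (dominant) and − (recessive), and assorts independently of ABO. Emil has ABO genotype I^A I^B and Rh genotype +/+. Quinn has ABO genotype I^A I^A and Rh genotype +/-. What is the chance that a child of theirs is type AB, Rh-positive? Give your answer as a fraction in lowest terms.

1/2

ABO cross I^A I^B × I^A I^A → offspring phenotypes: 1/2 A, 1/2 AB.
Rh cross +/+ × +/- → 1 Rh+.
Independent loci: P(type AB, Rh-positive) = 1/2 × 1 = 1/2.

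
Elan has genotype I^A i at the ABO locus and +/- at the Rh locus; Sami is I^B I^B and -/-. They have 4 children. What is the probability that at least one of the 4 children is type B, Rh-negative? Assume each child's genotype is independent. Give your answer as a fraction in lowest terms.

175/256

ABO cross I^A i × I^B I^B → 1/2 B, 1/2 AB.
Rh cross +/- × -/- → 1/2 Rh+, 1/2 Rh-; so P(type B, Rh-negative) = 1/2 × 1/2 = 1/4 per child.
P(none) = (3/4)^4 = 81/256; P(at least one) = 1 − 81/256 = 175/256.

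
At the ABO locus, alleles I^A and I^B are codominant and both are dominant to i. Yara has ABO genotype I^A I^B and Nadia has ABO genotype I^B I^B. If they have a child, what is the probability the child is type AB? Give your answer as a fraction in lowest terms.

ABO cross I^A I^B × I^B I^B → offspring phenotypes: 1/2 B, 1/2 AB.
So P(type AB) = 1/2.

1/2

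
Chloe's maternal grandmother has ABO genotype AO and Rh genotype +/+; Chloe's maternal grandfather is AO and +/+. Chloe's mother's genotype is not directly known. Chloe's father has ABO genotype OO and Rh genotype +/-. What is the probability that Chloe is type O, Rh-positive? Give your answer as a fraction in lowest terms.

Chloe's mother's ABO genotype from AO × AO: 1/4 AA, 1/2 AO, 1/4 OO.
Crossing each possibility with the father OO and summing P(type O): 1/4·0 + 1/2·1/2 + 1/4·1 = 1/2.
Similarly for Rh via the mother's Rh distribution: P(Rh+) = 1.
Independent loci: 1/2 × 1 = 1/2.

1/2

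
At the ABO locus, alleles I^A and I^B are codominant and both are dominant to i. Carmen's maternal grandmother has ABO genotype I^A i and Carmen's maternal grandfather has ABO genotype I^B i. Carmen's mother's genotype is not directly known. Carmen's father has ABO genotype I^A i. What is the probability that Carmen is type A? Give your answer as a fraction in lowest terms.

1/2

Carmen's mother's ABO genotype from I^A i × I^B i: 1/4 I^A I^B, 1/4 I^A i, 1/4 I^B i, 1/4 i i.
Crossing each possibility with the father I^A i and summing P(type A): 1/4·1/2 + 1/4·3/4 + 1/4·1/4 + 1/4·1/2 = 1/2.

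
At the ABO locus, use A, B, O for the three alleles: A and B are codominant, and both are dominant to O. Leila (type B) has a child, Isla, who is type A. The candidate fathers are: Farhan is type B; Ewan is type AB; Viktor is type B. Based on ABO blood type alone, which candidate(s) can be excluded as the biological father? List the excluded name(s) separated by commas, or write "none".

A candidate is excluded only if no genotype consistent with his phenotype could produce a type A child with a type B mother.
Farhan (type B): no genotype consistent with that phenotype can produce a type-A child with a type-B mother.
Viktor (type B): no genotype consistent with that phenotype can produce a type-A child with a type-B mother.

Farhan, Viktor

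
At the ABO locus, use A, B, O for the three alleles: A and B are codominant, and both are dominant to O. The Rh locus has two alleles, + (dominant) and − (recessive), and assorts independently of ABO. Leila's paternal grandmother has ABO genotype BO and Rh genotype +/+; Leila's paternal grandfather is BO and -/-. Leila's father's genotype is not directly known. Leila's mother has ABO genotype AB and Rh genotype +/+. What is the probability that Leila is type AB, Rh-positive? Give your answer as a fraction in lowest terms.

Leila's father's ABO genotype from BO × BO: 1/4 BB, 1/2 BO, 1/4 OO.
Crossing each possibility with the mother AB and summing P(type AB): 1/4·1/2 + 1/2·1/4 + 1/4·0 = 1/4.
Similarly for Rh via the father's Rh distribution: P(Rh+) = 1.
Independent loci: 1/4 × 1 = 1/4.

1/4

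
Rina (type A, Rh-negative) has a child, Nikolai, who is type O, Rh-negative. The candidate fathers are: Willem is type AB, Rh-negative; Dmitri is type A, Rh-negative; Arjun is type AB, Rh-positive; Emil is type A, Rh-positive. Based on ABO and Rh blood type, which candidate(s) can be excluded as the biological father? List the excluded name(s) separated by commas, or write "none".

A candidate is excluded only if no genotype consistent with his phenotype could produce a type O, Rh-negative child with a type A, Rh-negative mother.
Willem (type AB, Rh-): no genotype consistent with that phenotype can produce a type-O Rh- child with a type-A mother.
Arjun (type AB, Rh+): no genotype consistent with that phenotype can produce a type-O Rh- child with a type-A mother.

Willem, Arjun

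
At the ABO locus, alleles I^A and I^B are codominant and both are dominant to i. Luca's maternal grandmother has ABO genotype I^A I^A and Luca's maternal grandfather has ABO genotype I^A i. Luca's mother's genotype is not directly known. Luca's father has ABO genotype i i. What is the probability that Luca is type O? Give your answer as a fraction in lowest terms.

Luca's mother's ABO genotype from I^A I^A × I^A i: 1/2 I^A I^A, 1/2 I^A i.
Crossing each possibility with the father i i and summing P(type O): 1/2·0 + 1/2·1/2 = 1/4.

1/4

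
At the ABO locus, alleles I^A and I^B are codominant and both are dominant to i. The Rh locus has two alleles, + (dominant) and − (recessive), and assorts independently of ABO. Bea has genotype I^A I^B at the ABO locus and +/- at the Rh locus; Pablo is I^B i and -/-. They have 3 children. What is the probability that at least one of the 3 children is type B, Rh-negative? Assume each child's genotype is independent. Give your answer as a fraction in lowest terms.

ABO cross I^A I^B × I^B i → 1/4 A, 1/2 B, 1/4 AB.
Rh cross +/- × -/- → 1/2 Rh+, 1/2 Rh-; so P(type B, Rh-negative) = 1/2 × 1/2 = 1/4 per child.
P(none) = (3/4)^3 = 27/64; P(at least one) = 1 − 27/64 = 37/64.

37/64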